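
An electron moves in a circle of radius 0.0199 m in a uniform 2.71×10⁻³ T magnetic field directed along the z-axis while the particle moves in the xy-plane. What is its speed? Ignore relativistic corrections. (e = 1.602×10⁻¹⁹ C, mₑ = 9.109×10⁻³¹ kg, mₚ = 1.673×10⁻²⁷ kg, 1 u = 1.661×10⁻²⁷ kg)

v ≈ 9.48×10⁶ m/s

From |q|vB = mv²/r, v = |q|Br/m.
v = (1.602×10⁻¹⁹)(2.71×10⁻³)(0.0199)/9.109×10⁻³¹ ≈ 9.48×10⁶ m/s.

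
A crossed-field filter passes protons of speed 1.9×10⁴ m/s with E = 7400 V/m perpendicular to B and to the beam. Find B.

B = 0.39 T

Balance of forces in the selector: qE = qvB ⇒ B = E/v.
B = 7400/1.9×10⁴ = 0.39 T.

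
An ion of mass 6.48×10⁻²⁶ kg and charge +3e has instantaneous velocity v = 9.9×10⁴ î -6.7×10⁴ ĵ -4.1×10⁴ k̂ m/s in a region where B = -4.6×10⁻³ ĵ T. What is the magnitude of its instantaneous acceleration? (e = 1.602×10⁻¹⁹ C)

v×B = (-189, 0, -455) N/C.
F = q v×B = (4.806×10⁻¹⁹ C)·(-189, 0, -455) = (-9.06×10⁻¹⁷, 0, -2.19×10⁻¹⁶) N.
|a| = |F|/m = 2.369×10⁻¹⁶/6.48×10⁻²⁶ ≈ 3.66×10⁹ m/s².

|a| ≈ 3.66×10⁹ m/s²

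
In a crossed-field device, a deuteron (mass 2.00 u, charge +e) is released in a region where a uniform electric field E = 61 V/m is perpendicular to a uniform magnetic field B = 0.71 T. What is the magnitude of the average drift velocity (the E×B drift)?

v_d ≈ 86 m/s

The steady drift has the magnetic force balancing the electric force, so v_d = E/B.
v_d = 61/0.71 = 86 m/s.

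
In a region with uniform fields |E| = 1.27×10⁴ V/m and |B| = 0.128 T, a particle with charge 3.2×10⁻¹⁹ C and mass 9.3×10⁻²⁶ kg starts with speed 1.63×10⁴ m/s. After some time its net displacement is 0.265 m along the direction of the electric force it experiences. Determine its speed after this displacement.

v_f ≈ 1.53×10⁵ m/s

B does no work; ΔKE = |q|E d.
½mv_f² = ½mv₀² + |q|Ed = ½(9.3×10⁻²⁶)(1.63×10⁴)² + (3.2×10⁻¹⁹)(1.27×10⁴)(0.265) ≈ 1.235×10⁻¹⁷ J + 1.077×10⁻¹⁵ J ≈ 1.089×10⁻¹⁵ J.
v_f = √(2·1.089×10⁻¹⁵/9.3×10⁻²⁶) ≈ 1.53×10⁵ m/s.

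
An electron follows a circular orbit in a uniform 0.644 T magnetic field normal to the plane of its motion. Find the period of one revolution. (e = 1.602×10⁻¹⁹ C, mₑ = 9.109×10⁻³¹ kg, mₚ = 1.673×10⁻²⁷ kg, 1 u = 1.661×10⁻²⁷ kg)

T ≈ 5.55×10⁻¹¹ s

The cyclotron period depends only on m, q, B: T = 2πm/(|q|B).
T = 2π(9.109×10⁻³¹)/((1.602×10⁻¹⁹)(0.644)) ≈ 5.55×10⁻¹¹ s.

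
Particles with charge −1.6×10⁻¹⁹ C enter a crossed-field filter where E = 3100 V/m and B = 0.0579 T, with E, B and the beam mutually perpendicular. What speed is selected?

v = 5.35×10⁴ m/s

For undeflected motion the electric and magnetic forces balance: qE = qvB.
v = E/B = 3100/0.0579 = 5.35×10⁴ m/s.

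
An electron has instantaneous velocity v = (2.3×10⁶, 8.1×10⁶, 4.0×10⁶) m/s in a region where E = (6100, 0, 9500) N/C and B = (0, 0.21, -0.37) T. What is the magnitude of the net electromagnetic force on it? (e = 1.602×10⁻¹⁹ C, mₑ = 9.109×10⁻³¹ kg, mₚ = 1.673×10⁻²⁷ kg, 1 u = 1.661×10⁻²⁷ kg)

|F| ≈ 6.34×10⁻¹³ N

v×B = (-3.84×10⁶, 8.51×10⁵, 4.83×10⁵) N/C.
E + v×B = (-3.83×10⁶, 8.51×10⁵, 4.92×10⁵) N/C.
F = q(E + v×B) = (−1.602×10⁻¹⁹ C)·(-3.83×10⁶, 8.51×10⁵, 4.92×10⁵) = (6.14×10⁻¹³, -1.36×10⁻¹³, -7.89×10⁻¹⁴) N.
|F| = 6.34×10⁻¹³ N.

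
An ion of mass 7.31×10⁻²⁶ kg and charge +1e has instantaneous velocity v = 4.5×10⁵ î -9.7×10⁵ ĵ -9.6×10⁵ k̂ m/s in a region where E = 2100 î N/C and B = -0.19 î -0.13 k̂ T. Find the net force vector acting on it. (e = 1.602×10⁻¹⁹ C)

v×B = (1.26×10⁵, 2.41×10⁵, -1.84×10⁵) N/C.
E + v×B = (1.28×10⁵, 2.41×10⁵, -1.84×10⁵) N/C.
F = q(E + v×B) = (1.602×10⁻¹⁹ C)·(1.28×10⁵, 2.41×10⁵, -1.84×10⁵) = (2.05×10⁻¹⁴, 3.86×10⁻¹⁴, -2.95×10⁻¹⁴) N.

F ≈ (2.05×10⁻¹⁴, 3.86×10⁻¹⁴, -2.95×10⁻¹⁴) N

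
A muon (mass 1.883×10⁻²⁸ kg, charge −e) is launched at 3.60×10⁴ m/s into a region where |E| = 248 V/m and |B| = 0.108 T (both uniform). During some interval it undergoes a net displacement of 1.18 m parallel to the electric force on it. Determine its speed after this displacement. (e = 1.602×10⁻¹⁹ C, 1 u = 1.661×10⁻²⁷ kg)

B does no work; ΔKE = |q|E d.
½mv_f² = ½mv₀² + |q|Ed = ½(1.883×10⁻²⁸)(3.60×10⁴)² + (1.602×10⁻¹⁹)(248)(1.18) ≈ 1.220×10⁻¹⁹ J + 4.688×10⁻¹⁷ J ≈ 4.700×10⁻¹⁷ J.
v_f = √(2·4.700×10⁻¹⁷/1.883×10⁻²⁸) ≈ 7.07×10⁵ m/s.

v_f ≈ 7.07×10⁵ m/s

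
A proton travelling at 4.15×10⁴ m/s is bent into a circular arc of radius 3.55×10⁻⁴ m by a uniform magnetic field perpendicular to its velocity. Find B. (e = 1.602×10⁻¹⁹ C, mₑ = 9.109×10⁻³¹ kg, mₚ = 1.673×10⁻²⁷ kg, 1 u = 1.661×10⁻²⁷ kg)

From |q|vB = mv²/r, B = mv/(|q|r).
B = (1.673×10⁻²⁷)(4.15×10⁴)/((1.602×10⁻¹⁹)(3.55×10⁻⁴)) ≈ 1.22 T.

B ≈ 1.22 T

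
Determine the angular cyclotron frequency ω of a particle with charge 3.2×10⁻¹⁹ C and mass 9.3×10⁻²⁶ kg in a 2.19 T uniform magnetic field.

ω = |q|B/m.
ω = (3.2×10⁻¹⁹)(2.19)/9.3×10⁻²⁶ ≈ 7.54×10⁶ rad/s.

ω ≈ 7.54×10⁶ rad/s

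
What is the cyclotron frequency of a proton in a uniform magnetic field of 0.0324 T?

f ≈ 4.94×10⁵ Hz

f = |q|B/(2πm).
f = (1.602×10⁻¹⁹)(0.0324)/(2π·1.673×10⁻²⁷) ≈ 4.94×10⁵ Hz.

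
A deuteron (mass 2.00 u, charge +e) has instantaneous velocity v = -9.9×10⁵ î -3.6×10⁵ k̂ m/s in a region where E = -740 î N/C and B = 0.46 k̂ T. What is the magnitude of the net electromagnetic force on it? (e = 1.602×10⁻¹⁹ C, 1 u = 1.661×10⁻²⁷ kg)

|F| ≈ 7.30×10⁻¹⁴ N

v×B = (0, 4.55×10⁵, 0) N/C.
E + v×B = (-740, 4.55×10⁵, 0) N/C.
F = q(E + v×B) = (1.602×10⁻¹⁹ C)·(-740, 4.55×10⁵, 0) = (-1.19×10⁻¹⁶, 7.30×10⁻¹⁴, 0) N.
|F| = 7.30×10⁻¹⁴ N.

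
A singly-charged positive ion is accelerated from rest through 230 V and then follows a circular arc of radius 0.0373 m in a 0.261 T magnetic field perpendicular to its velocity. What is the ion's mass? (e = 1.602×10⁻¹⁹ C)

Combine |q|V = ½mv² and r = mv/(|q|B): eliminate v to get m = qB²r²/(2V).
m = (1.602×10⁻¹⁹)(0.261)²(0.0373)²/(2·230) ≈ 3.30×10⁻²⁶ kg.

m ≈ 3.30×10⁻²⁶ kg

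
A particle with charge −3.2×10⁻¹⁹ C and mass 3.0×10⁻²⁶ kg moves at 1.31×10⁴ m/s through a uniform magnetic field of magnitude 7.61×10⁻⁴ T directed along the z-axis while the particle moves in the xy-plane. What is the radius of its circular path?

The magnetic force provides the centripetal force: |q|vB = mv²/r.
r = mv/(|q|B) = (3.0×10⁻²⁶)(1.31×10⁴)/((3.2×10⁻¹⁹)(7.61×10⁻⁴)) ≈ 1.61 m.

r ≈ 1.61 m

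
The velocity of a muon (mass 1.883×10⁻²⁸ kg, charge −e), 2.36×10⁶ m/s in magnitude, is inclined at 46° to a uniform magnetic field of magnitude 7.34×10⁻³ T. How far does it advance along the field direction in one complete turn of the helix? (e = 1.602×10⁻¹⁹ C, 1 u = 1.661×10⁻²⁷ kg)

v∥ = v cosθ = 2.36×10⁶·cos46° ≈ 1.639×10⁶ m/s.
T = 2πm/(|q|B) = 2π(1.883×10⁻²⁸)/((1.602×10⁻¹⁹)(7.34×10⁻³)) ≈ 1.006×10⁻⁶ s.
pitch = v∥ T = (1.639×10⁶)(1.006×10⁻⁶) ≈ 1.65 m.

p ≈ 1.65 m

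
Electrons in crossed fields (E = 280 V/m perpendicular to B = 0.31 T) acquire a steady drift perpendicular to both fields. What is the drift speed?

The E×B drift speed is v_d = E/B.
v_d = 280/0.31 = 900 m/s.

v_d ≈ 900 m/s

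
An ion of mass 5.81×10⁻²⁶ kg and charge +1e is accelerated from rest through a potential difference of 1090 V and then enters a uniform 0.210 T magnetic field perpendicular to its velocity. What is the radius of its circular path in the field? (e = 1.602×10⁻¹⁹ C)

r ≈ 0.134 m

Acceleration: |q|V = ½mv² ⇒ v = √(2|q|V/m) = √(2·1.602×10⁻¹⁹·1090/5.81×10⁻²⁶) ≈ 7.753×10⁴ m/s.
In the field: r = mv/(|q|B) = (5.81×10⁻²⁶)(7.753×10⁴)/((1.602×10⁻¹⁹)(0.210)) ≈ 0.134 m.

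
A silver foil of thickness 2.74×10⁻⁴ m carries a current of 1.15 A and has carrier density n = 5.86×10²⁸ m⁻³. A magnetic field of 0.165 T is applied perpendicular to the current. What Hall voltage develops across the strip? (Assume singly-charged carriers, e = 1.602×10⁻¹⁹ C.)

V_H ≈ 7.38×10⁻⁸ V

V_H = IB/(n e t).
V_H = (1.15)(0.165)/((5.86×10²⁸)(1.602×10⁻¹⁹)(2.74×10⁻⁴)) ≈ 7.38×10⁻⁸ V.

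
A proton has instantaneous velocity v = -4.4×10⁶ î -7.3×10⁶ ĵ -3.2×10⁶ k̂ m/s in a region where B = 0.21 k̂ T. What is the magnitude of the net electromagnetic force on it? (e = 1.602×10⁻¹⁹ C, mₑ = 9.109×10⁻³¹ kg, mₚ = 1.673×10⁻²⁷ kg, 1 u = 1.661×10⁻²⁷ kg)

|F| ≈ 2.87×10⁻¹³ N

v×B = (-1.53×10⁶, 9.24×10⁵, 0) N/C.
F = q v×B = (1.602×10⁻¹⁹ C)·(-1.53×10⁶, 9.24×10⁵, 0) = (-2.46×10⁻¹³, 1.48×10⁻¹³, 0) N.
|F| = 2.87×10⁻¹³ N.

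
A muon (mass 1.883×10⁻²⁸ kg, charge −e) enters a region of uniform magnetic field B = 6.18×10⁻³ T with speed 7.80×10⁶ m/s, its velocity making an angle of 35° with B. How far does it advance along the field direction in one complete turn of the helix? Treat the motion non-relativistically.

v∥ = v cosθ = 7.80×10⁶·cos35° ≈ 6.389×10⁶ m/s.
T = 2πm/(|q|B) = 2π(1.883×10⁻²⁸)/((1.602×10⁻¹⁹)(6.18×10⁻³)) ≈ 1.195×10⁻⁶ s.
pitch = v∥ T = (6.389×10⁶)(1.195×10⁻⁶) ≈ 7.64 m.

p ≈ 7.64 m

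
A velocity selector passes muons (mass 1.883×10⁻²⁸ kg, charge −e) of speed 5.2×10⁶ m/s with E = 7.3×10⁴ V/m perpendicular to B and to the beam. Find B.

B = 0.014 T

Balance of forces in the selector: qE = qvB ⇒ B = E/v.
B = 7.3×10⁴/5.2×10⁶ = 0.014 T.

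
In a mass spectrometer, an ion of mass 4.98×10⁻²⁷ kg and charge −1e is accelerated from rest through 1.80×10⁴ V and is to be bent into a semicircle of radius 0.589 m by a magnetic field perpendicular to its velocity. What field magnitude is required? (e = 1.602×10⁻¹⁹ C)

v = √(2|q|V/m) = √(2·1.602×10⁻¹⁹·1.80×10⁴/4.98×10⁻²⁷) ≈ 1.076×10⁶ m/s.
B = mv/(|q|r) = (4.98×10⁻²⁷)(1.076×10⁶)/((1.602×10⁻¹⁹)(0.589)) ≈ 0.0568 T.

B ≈ 0.0568 T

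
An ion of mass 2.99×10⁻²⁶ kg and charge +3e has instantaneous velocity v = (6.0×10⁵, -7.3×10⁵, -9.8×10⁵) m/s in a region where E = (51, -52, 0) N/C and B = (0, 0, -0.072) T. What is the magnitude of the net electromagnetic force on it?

v×B = (5.26×10⁴, 4.32×10⁴, 0) N/C.
E + v×B = (5.26×10⁴, 4.31×10⁴, 0) N/C.
F = q(E + v×B) = (4.806×10⁻¹⁹ C)·(5.26×10⁴, 4.31×10⁴, 0) = (2.53×10⁻¹⁴, 2.07×10⁻¹⁴, 0) N.
|F| = 3.27×10⁻¹⁴ N.

|F| ≈ 3.27×10⁻¹⁴ N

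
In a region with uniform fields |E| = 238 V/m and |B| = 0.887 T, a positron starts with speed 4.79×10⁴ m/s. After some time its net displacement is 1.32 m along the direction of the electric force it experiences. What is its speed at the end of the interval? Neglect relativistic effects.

v_f ≈ 1.05×10⁷ m/s

B does no work; ΔKE = |q|E d.
½mv_f² = ½mv₀² + |q|Ed = ½(9.109×10⁻³¹)(4.79×10⁴)² + (1.602×10⁻¹⁹)(238)(1.32) ≈ 1.045×10⁻²¹ J + 5.033×10⁻¹⁷ J ≈ 5.033×10⁻¹⁷ J.
v_f = √(2·5.033×10⁻¹⁷/9.109×10⁻³¹) ≈ 1.05×10⁷ m/s.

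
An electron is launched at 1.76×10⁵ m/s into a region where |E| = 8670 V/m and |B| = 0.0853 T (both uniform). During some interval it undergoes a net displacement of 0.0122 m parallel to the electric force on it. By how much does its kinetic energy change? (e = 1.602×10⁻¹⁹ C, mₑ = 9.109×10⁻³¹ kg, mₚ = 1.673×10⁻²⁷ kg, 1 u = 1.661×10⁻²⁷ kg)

The magnetic force is always ⟂ v and does no work; only the electric force changes KE.
ΔKE = F_E · d = |q|E d = (1.602×10⁻¹⁹)(8670)(0.0122) ≈ 1.69×10⁻¹⁷ J.

ΔKE ≈ 1.69×10⁻¹⁷ J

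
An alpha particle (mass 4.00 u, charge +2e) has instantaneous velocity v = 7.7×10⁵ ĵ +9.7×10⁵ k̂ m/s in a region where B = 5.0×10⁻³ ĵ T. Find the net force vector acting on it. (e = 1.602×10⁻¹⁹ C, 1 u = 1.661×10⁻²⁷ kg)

v×B = (-4850, 0, 0) N/C.
F = q v×B = (3.204×10⁻¹⁹ C)·(-4850, 0, 0) = (-1.55×10⁻¹⁵, 0, 0) N.

F ≈ (-1.55×10⁻¹⁵, 0, 0) N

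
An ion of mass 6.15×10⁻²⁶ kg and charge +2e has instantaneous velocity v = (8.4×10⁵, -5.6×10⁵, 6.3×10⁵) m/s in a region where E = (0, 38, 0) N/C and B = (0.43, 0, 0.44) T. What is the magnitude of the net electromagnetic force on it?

|F| ≈ 1.15×10⁻¹³ N

v×B = (-2.46×10⁵, -9.87×10⁴, 2.41×10⁵) N/C.
E + v×B = (-2.46×10⁵, -9.87×10⁴, 2.41×10⁵) N/C.
F = q(E + v×B) = (3.204×10⁻¹⁹ C)·(-2.46×10⁵, -9.87×10⁴, 2.41×10⁵) = (-7.89×10⁻¹⁴, -3.16×10⁻¹⁴, 7.72×10⁻¹⁴) N.
|F| = 1.15×10⁻¹³ N.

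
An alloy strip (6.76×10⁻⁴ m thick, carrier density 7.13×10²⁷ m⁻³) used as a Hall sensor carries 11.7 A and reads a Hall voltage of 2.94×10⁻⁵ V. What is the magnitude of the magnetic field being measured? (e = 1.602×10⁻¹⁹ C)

From V_H = IB/(n e t), B = V_H n e t / I.
B = (2.94×10⁻⁵)(7.13×10²⁷)(1.602×10⁻¹⁹)(6.76×10⁻⁴)/11.7 ≈ 1.94 T.

B ≈ 1.94 T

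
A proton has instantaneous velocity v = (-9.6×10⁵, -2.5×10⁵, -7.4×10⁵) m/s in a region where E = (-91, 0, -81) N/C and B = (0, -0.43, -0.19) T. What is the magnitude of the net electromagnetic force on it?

|F| ≈ 8.43×10⁻¹⁴ N

v×B = (-2.71×10⁵, -1.82×10⁵, 4.13×10⁵) N/C.
E + v×B = (-2.71×10⁵, -1.82×10⁵, 4.13×10⁵) N/C.
F = q(E + v×B) = (1.602×10⁻¹⁹ C)·(-2.71×10⁵, -1.82×10⁵, 4.13×10⁵) = (-4.34×10⁻¹⁴, -2.92×10⁻¹⁴, 6.61×10⁻¹⁴) N.
|F| = 8.43×10⁻¹⁴ N.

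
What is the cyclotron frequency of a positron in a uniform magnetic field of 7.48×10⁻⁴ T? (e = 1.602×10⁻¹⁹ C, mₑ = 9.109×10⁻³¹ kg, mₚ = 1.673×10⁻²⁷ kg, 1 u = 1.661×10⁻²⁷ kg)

f = |q|B/(2πm).
f = (1.602×10⁻¹⁹)(7.48×10⁻⁴)/(2π·9.109×10⁻³¹) ≈ 2.09×10⁷ Hz.

f ≈ 2.09×10⁷ Hz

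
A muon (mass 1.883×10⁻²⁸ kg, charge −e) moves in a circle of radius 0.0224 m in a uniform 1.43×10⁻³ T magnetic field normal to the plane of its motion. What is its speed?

v ≈ 2.73×10⁴ m/s

From |q|vB = mv²/r, v = |q|Br/m.
v = (1.602×10⁻¹⁹)(1.43×10⁻³)(0.0224)/1.883×10⁻²⁸ ≈ 2.73×10⁴ m/s.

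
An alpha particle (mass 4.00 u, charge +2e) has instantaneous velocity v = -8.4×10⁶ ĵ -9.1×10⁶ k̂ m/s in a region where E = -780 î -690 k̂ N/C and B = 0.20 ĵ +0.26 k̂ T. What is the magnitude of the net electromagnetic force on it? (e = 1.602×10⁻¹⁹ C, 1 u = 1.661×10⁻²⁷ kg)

|F| ≈ 1.17×10⁻¹³ N

v×B = (-3.64×10⁵, 0, 0) N/C.
E + v×B = (-3.65×10⁵, 0, -690) N/C.
F = q(E + v×B) = (3.204×10⁻¹⁹ C)·(-3.65×10⁵, 0, -690) = (-1.17×10⁻¹³, 0, -2.21×10⁻¹⁶) N.
|F| = 1.17×10⁻¹³ N.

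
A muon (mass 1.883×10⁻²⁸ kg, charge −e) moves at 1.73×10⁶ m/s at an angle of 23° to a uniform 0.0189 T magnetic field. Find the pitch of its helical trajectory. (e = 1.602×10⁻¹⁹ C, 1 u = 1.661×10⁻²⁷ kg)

p ≈ 0.622 m

v∥ = v cosθ = 1.73×10⁶·cos23° ≈ 1.592×10⁶ m/s.
T = 2πm/(|q|B) = 2π(1.883×10⁻²⁸)/((1.602×10⁻¹⁹)(0.0189)) ≈ 3.908×10⁻⁷ s.
pitch = v∥ T = (1.592×10⁶)(3.908×10⁻⁷) ≈ 0.622 m.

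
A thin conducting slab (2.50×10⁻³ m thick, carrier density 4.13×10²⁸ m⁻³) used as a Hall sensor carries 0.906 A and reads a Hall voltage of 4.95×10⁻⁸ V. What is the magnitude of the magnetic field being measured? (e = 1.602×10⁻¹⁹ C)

B ≈ 0.904 T

From V_H = IB/(n e t), B = V_H n e t / I.
B = (4.95×10⁻⁸)(4.13×10²⁸)(1.602×10⁻¹⁹)(2.50×10⁻³)/0.906 ≈ 0.904 T.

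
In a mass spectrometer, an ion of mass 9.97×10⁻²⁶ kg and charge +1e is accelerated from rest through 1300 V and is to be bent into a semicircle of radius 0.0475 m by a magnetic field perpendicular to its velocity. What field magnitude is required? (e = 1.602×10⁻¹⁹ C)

B ≈ 0.847 T

v = √(2|q|V/m) = √(2·1.602×10⁻¹⁹·1300/9.97×10⁻²⁶) ≈ 6.464×10⁴ m/s.
B = mv/(|q|r) = (9.97×10⁻²⁶)(6.464×10⁴)/((1.602×10⁻¹⁹)(0.0475)) ≈ 0.847 T.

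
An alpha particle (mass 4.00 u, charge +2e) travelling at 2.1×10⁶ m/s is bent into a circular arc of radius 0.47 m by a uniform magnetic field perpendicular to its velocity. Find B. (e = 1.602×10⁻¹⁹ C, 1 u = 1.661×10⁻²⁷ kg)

From |q|vB = mv²/r, B = mv/(|q|r).
B = (6.644×10⁻²⁷)(2.1×10⁶)/((3.204×10⁻¹⁹)(0.47)) ≈ 0.093 T.

B ≈ 0.093 T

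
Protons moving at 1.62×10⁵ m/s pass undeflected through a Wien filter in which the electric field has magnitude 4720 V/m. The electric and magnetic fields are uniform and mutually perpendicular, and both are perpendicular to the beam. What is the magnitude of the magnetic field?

Balance of forces in the selector: qE = qvB ⇒ B = E/v.
B = 4720/1.62×10⁵ = 0.0291 T.

B = 0.0291 T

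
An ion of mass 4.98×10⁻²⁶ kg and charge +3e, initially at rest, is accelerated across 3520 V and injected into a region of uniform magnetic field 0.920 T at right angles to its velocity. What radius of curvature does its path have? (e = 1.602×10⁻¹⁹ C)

Acceleration: |q|V = ½mv² ⇒ v = √(2|q|V/m) = √(2·4.806×10⁻¹⁹·3520/4.98×10⁻²⁶) ≈ 2.607×10⁵ m/s.
In the field: r = mv/(|q|B) = (4.98×10⁻²⁶)(2.607×10⁵)/((4.806×10⁻¹⁹)(0.920)) ≈ 0.0294 m.

r ≈ 0.0294 m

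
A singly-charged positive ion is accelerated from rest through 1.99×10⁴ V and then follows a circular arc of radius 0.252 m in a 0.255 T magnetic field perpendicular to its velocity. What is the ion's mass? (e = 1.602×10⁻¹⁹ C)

m ≈ 1.66×10⁻²⁶ kg

Combine |q|V = ½mv² and r = mv/(|q|B): eliminate v to get m = qB²r²/(2V).
m = (1.602×10⁻¹⁹)(0.255)²(0.252)²/(2·1.99×10⁴) ≈ 1.66×10⁻²⁶ kg.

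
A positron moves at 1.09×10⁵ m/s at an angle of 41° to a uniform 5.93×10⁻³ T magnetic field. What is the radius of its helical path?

r ≈ 6.86×10⁻⁵ m

v⊥ = v sinθ = 1.09×10⁵·sin41° ≈ 7.151×10⁴ m/s.
r = m v⊥/(|q|B) = (9.109×10⁻³¹)(7.151×10⁴)/((1.602×10⁻¹⁹)(5.93×10⁻³)) ≈ 6.86×10⁻⁵ m.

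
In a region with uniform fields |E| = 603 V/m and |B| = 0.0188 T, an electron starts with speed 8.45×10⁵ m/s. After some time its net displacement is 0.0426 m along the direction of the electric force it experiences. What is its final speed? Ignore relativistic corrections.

v_f ≈ 3.12×10⁶ m/s

B does no work; ΔKE = |q|E d.
½mv_f² = ½mv₀² + |q|Ed = ½(9.109×10⁻³¹)(8.45×10⁵)² + (1.602×10⁻¹⁹)(603)(0.0426) ≈ 3.252×10⁻¹⁹ J + 4.115×10⁻¹⁸ J ≈ 4.440×10⁻¹⁸ J.
v_f = √(2·4.440×10⁻¹⁸/9.109×10⁻³¹) ≈ 3.12×10⁶ m/s.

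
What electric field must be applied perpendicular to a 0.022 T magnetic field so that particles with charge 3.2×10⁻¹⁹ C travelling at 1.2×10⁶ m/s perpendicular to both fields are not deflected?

For straight-line motion qE = qvB, so E = vB.
E = 1.2×10⁶ × 0.022 = 2.6×10⁴ V/m.

E = 2.6×10⁴ V/m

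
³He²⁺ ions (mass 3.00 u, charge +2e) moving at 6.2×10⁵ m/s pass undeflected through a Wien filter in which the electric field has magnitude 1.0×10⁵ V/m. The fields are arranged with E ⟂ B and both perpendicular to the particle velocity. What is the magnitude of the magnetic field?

B = 0.16 T

Balance of forces in the selector: qE = qvB ⇒ B = E/v.
B = 1.0×10⁵/6.2×10⁵ = 0.16 T.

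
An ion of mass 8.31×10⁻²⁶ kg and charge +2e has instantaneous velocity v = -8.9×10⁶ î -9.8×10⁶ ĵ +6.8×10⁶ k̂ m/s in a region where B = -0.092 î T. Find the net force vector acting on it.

v×B = (0, -6.26×10⁵, -9.02×10⁵) N/C.
F = q v×B = (3.204×10⁻¹⁹ C)·(0, -6.26×10⁵, -9.02×10⁵) = (0, -2.00×10⁻¹³, -2.89×10⁻¹³) N.

F ≈ (0, -2.00×10⁻¹³, -2.89×10⁻¹³) N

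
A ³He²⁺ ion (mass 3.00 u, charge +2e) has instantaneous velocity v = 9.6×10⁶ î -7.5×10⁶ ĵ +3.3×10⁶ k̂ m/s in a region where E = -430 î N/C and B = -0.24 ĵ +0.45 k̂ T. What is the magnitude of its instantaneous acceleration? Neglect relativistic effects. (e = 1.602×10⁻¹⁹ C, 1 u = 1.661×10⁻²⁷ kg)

|a| ≈ 3.56×10¹⁴ m/s²

v×B = (-2.58×10⁶, -4.32×10⁶, -2.30×10⁶) N/C.
E + v×B = (-2.58×10⁶, -4.32×10⁶, -2.30×10⁶) N/C.
F = q(E + v×B) = (3.204×10⁻¹⁹ C)·(-2.58×10⁶, -4.32×10⁶, -2.30×10⁶) = (-8.28×10⁻¹³, -1.38×10⁻¹², -7.38×10⁻¹³) N.
|a| = |F|/m = 1.774×10⁻¹²/4.983×10⁻²⁷ ≈ 3.56×10¹⁴ m/s².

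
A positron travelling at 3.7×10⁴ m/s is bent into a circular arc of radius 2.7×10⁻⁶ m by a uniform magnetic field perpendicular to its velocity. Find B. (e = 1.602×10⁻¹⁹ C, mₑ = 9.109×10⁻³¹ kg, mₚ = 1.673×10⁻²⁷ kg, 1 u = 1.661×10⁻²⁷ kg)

From |q|vB = mv²/r, B = mv/(|q|r).
B = (9.109×10⁻³¹)(3.7×10⁴)/((1.602×10⁻¹⁹)(2.7×10⁻⁶)) ≈ 0.078 T.

B ≈ 0.078 T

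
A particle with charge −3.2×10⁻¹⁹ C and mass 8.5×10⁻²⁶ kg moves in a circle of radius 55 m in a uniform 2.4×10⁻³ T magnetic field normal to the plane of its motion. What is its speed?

From |q|vB = mv²/r, v = |q|Br/m.
v = (3.2×10⁻¹⁹)(2.4×10⁻³)(55)/8.5×10⁻²⁶ ≈ 5.0×10⁵ m/s.

v ≈ 5.0×10⁵ m/s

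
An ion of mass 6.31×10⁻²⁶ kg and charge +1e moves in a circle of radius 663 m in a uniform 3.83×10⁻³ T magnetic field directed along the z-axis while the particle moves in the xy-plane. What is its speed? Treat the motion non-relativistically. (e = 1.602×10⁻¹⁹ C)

From |q|vB = mv²/r, v = |q|Br/m.
v = (1.602×10⁻¹⁹)(3.83×10⁻³)(663)/6.31×10⁻²⁶ ≈ 6.45×10⁶ m/s.

v ≈ 6.45×10⁶ m/s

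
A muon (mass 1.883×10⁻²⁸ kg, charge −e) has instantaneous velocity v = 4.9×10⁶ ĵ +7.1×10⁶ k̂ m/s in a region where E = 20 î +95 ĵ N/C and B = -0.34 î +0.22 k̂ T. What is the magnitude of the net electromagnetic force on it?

|F| ≈ 5.01×10⁻¹³ N

v×B = (1.08×10⁶, -2.41×10⁶, 1.67×10⁶) N/C.
E + v×B = (1.08×10⁶, -2.41×10⁶, 1.67×10⁶) N/C.
F = q(E + v×B) = (−1.602×10⁻¹⁹ C)·(1.08×10⁶, -2.41×10⁶, 1.67×10⁶) = (-1.73×10⁻¹³, 3.87×10⁻¹³, -2.67×10⁻¹³) N.
|F| = 5.01×10⁻¹³ N.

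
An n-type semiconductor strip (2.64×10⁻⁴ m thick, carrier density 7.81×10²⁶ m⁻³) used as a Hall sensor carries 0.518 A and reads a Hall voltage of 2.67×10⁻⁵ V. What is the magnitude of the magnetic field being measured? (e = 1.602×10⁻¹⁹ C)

From V_H = IB/(n e t), B = V_H n e t / I.
B = (2.67×10⁻⁵)(7.81×10²⁶)(1.602×10⁻¹⁹)(2.64×10⁻⁴)/0.518 ≈ 1.70 T.

B ≈ 1.70 T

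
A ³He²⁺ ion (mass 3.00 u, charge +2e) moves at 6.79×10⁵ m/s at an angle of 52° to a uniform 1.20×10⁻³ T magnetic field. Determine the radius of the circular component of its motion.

v⊥ = v sinθ = 6.79×10⁵·sin52° ≈ 5.351×10⁵ m/s.
r = m v⊥/(|q|B) = (4.983×10⁻²⁷)(5.351×10⁵)/((3.204×10⁻¹⁹)(1.20×10⁻³)) ≈ 6.93 m.

r ≈ 6.93 m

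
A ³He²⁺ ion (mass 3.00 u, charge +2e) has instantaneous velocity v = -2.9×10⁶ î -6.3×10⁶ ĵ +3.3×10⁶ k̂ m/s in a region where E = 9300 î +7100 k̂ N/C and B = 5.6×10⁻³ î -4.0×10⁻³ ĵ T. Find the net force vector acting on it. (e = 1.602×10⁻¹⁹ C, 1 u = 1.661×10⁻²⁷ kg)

v×B = (1.32×10⁴, 1.85×10⁴, 4.69×10⁴) N/C.
E + v×B = (2.25×10⁴, 1.85×10⁴, 5.40×10⁴) N/C.
F = q(E + v×B) = (3.204×10⁻¹⁹ C)·(2.25×10⁴, 1.85×10⁴, 5.40×10⁴) = (7.21×10⁻¹⁵, 5.92×10⁻¹⁵, 1.73×10⁻¹⁴) N.

F ≈ (7.21×10⁻¹⁵, 5.92×10⁻¹⁵, 1.73×10⁻¹⁴) N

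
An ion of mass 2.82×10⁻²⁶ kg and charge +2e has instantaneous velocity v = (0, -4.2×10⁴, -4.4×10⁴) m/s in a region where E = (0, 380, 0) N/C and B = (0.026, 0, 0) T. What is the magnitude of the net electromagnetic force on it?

|F| ≈ 4.27×10⁻¹⁶ N

v×B = (0, -1140, 1090) N/C.
E + v×B = (0, -764, 1090) N/C.
F = q(E + v×B) = (3.204×10⁻¹⁹ C)·(0, -764, 1090) = (0, -2.45×10⁻¹⁶, 3.50×10⁻¹⁶) N.
|F| = 4.27×10⁻¹⁶ N.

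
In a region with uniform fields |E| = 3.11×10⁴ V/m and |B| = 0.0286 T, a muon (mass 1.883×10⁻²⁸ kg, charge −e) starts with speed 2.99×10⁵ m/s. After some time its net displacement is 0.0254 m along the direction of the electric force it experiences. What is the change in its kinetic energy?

ΔKE ≈ 1.27×10⁻¹⁶ J

The magnetic force is always ⟂ v and does no work; only the electric force changes KE.
ΔKE = F_E · d = |q|E d = (1.602×10⁻¹⁹)(3.11×10⁴)(0.0254) ≈ 1.27×10⁻¹⁶ J.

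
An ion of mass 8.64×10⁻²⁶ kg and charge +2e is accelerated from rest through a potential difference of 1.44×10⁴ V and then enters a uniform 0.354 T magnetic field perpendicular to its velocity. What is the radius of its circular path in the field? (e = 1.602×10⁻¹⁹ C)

r ≈ 0.249 m

Acceleration: |q|V = ½mv² ⇒ v = √(2|q|V/m) = √(2·3.204×10⁻¹⁹·1.44×10⁴/8.64×10⁻²⁶) ≈ 3.268×10⁵ m/s.
In the field: r = mv/(|q|B) = (8.64×10⁻²⁶)(3.268×10⁵)/((3.204×10⁻¹⁹)(0.354)) ≈ 0.249 m.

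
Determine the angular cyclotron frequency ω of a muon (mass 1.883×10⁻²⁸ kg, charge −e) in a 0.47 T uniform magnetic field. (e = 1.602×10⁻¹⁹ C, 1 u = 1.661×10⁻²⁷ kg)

ω ≈ 4.0×10⁸ rad/s

ω = |q|B/m.
ω = (1.602×10⁻¹⁹)(0.47)/1.883×10⁻²⁸ ≈ 4.0×10⁸ rad/s.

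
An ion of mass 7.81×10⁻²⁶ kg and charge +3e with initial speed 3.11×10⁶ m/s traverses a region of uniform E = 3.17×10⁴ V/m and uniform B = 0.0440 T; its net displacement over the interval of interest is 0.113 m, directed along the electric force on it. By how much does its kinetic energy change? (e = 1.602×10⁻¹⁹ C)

The magnetic force is always ⟂ v and does no work; only the electric force changes KE.
ΔKE = F_E · d = |q|E d = (4.806×10⁻¹⁹)(3.17×10⁴)(0.113) ≈ 1.72×10⁻¹⁵ J.

ΔKE ≈ 1.72×10⁻¹⁵ J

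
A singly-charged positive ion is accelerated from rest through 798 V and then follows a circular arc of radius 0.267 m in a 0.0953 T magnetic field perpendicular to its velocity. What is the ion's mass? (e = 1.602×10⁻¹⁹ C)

m ≈ 6.50×10⁻²⁶ kg

Combine |q|V = ½mv² and r = mv/(|q|B): eliminate v to get m = qB²r²/(2V).
m = (1.602×10⁻¹⁹)(0.0953)²(0.267)²/(2·798) ≈ 6.50×10⁻²⁶ kg.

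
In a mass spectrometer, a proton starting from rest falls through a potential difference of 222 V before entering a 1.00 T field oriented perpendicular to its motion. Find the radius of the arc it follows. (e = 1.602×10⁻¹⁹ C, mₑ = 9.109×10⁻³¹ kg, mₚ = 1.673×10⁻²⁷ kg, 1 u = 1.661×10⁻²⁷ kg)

Acceleration: |q|V = ½mv² ⇒ v = √(2|q|V/m) = √(2·1.602×10⁻¹⁹·222/1.673×10⁻²⁷) ≈ 2.062×10⁵ m/s.
In the field: r = mv/(|q|B) = (1.673×10⁻²⁷)(2.062×10⁵)/((1.602×10⁻¹⁹)(1.00)) ≈ 2.15×10⁻³ m.

r ≈ 2.15×10⁻³ m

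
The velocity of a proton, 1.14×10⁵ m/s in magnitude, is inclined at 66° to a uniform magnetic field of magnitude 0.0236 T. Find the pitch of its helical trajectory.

v∥ = v cosθ = 1.14×10⁵·cos66° ≈ 4.637×10⁴ m/s.
T = 2πm/(|q|B) = 2π(1.673×10⁻²⁷)/((1.602×10⁻¹⁹)(0.0236)) ≈ 2.780×10⁻⁶ s.
pitch = v∥ T = (4.637×10⁴)(2.780×10⁻⁶) ≈ 0.129 m.

p ≈ 0.129 m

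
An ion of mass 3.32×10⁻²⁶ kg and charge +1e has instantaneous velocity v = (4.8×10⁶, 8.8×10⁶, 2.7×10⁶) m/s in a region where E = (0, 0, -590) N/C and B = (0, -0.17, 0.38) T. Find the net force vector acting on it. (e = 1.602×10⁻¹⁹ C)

F ≈ (6.09×10⁻¹³, -2.92×10⁻¹³, -1.31×10⁻¹³) N

v×B = (3.80×10⁶, -1.82×10⁶, -8.16×10⁵) N/C.
E + v×B = (3.80×10⁶, -1.82×10⁶, -8.17×10⁵) N/C.
F = q(E + v×B) = (1.602×10⁻¹⁹ C)·(3.80×10⁶, -1.82×10⁶, -8.17×10⁵) = (6.09×10⁻¹³, -2.92×10⁻¹³, -1.31×10⁻¹³) N.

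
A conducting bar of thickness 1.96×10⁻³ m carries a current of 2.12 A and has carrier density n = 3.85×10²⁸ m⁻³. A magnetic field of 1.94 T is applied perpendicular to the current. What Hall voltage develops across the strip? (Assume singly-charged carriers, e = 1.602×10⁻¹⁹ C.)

V_H = IB/(n e t).
V_H = (2.12)(1.94)/((3.85×10²⁸)(1.602×10⁻¹⁹)(1.96×10⁻³)) ≈ 3.40×10⁻⁷ V.

V_H ≈ 3.40×10⁻⁷ V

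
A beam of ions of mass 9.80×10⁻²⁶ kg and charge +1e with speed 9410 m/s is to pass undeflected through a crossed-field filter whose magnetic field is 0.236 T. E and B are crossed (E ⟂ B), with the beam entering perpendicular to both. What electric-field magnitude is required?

E = 2220 V/m

For straight-line motion qE = qvB, so E = vB.
E = 9410 × 0.236 = 2220 V/m.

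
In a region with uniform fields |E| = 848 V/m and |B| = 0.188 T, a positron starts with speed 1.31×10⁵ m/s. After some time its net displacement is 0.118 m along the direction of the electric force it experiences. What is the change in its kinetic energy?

ΔKE ≈ 1.60×10⁻¹⁷ J

The magnetic force is always ⟂ v and does no work; only the electric force changes KE.
ΔKE = F_E · d = |q|E d = (1.602×10⁻¹⁹)(848)(0.118) ≈ 1.60×10⁻¹⁷ J.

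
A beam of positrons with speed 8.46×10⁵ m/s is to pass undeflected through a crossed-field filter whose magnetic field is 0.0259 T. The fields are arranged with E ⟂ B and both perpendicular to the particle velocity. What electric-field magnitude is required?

E = 2.19×10⁴ V/m

For straight-line motion qE = qvB, so E = vB.
E = 8.46×10⁵ × 0.0259 = 2.19×10⁴ V/m.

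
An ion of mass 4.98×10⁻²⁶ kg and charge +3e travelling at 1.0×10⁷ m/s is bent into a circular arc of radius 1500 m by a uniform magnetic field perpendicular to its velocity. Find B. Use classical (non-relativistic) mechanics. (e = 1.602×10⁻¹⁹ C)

B ≈ 6.9×10⁻⁴ T

From |q|vB = mv²/r, B = mv/(|q|r).
B = (4.98×10⁻²⁶)(1.0×10⁷)/((4.806×10⁻¹⁹)(1500)) ≈ 6.9×10⁻⁴ T.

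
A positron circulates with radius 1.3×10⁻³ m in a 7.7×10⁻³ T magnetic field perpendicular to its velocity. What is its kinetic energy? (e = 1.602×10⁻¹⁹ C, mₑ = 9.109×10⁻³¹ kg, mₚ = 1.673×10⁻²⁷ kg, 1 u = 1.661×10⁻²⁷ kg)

v = |q|Br/m, then KE = ½mv² = (qBr)²/(2m).
v = (1.602×10⁻¹⁹)(7.7×10⁻³)(1.3×10⁻³)/9.109×10⁻³¹ ≈ 1.760×10⁶ m/s.
KE = ½(9.109×10⁻³¹)(1.760×10⁶)² ≈ 1.4×10⁻¹⁸ J.

KE ≈ 1.4×10⁻¹⁸ J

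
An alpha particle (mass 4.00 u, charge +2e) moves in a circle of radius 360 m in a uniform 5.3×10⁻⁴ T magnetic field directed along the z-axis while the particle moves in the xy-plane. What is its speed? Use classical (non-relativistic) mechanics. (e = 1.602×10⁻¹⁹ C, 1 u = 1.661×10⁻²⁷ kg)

From |q|vB = mv²/r, v = |q|Br/m.
v = (3.204×10⁻¹⁹)(5.3×10⁻⁴)(360)/6.644×10⁻²⁷ ≈ 9.2×10⁶ m/s.

v ≈ 9.2×10⁶ m/s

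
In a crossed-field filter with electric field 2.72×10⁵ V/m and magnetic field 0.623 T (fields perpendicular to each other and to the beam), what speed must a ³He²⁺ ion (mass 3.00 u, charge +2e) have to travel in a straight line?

For undeflected motion the electric and magnetic forces balance: qE = qvB.
v = E/B = 2.72×10⁵/0.623 = 4.37×10⁵ m/s.

v = 4.37×10⁵ m/s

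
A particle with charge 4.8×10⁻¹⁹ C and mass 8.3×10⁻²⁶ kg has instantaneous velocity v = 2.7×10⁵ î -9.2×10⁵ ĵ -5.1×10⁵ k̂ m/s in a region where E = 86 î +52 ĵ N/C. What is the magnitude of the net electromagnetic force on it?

Only an electric field acts, so F = qE = (4.8×10⁻¹⁹ C)·(86.0, 52.0, 0) = (4.13×10⁻¹⁷, 2.50×10⁻¹⁷, 0) N.
|F| = 4.82×10⁻¹⁷ N.

|F| ≈ 4.82×10⁻¹⁷ N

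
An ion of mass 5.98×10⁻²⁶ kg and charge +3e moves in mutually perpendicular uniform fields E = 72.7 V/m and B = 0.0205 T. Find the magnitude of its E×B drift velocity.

v_d ≈ 3550 m/s

In crossed fields the guiding centre drifts at v_d = |E×B|/B² = E/B, independent of charge and mass.
v_d = 72.7/0.0205 = 3550 m/s.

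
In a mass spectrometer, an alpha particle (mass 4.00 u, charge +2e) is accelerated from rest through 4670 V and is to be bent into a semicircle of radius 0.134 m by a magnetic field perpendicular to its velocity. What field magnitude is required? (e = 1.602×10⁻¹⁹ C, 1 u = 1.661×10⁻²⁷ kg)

v = √(2|q|V/m) = √(2·3.204×10⁻¹⁹·4670/6.644×10⁻²⁷) ≈ 6.711×10⁵ m/s.
B = mv/(|q|r) = (6.644×10⁻²⁷)(6.711×10⁵)/((3.204×10⁻¹⁹)(0.134)) ≈ 0.104 T.

B ≈ 0.104 T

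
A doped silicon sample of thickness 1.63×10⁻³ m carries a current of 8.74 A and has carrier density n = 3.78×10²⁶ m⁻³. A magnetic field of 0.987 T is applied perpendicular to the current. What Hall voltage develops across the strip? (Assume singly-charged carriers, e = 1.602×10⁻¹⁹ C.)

V_H ≈ 8.74×10⁻⁵ V

V_H = IB/(n e t).
V_H = (8.74)(0.987)/((3.78×10²⁶)(1.602×10⁻¹⁹)(1.63×10⁻³)) ≈ 8.74×10⁻⁵ V.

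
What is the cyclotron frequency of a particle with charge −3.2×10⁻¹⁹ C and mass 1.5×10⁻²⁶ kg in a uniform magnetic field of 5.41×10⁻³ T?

f ≈ 1.84×10⁴ Hz

f = |q|B/(2πm).
f = (3.2×10⁻¹⁹)(5.41×10⁻³)/(2π·1.5×10⁻²⁶) ≈ 1.84×10⁴ Hz.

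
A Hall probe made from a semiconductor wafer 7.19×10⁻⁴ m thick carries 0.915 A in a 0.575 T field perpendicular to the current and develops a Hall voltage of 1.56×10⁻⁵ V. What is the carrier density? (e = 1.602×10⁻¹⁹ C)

n ≈ 2.93×10²⁶ m⁻³

From V_H = IB/(n e t), n = IB/(V_H e t).
n = (0.915)(0.575)/((1.56×10⁻⁵)(1.602×10⁻¹⁹)(7.19×10⁻⁴)) ≈ 2.93×10²⁶ m⁻³.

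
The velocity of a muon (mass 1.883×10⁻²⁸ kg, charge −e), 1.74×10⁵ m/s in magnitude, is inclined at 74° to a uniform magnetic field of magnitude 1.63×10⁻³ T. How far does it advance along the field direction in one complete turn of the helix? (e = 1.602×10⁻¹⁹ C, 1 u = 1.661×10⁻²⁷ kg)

v∥ = v cosθ = 1.74×10⁵·cos74° ≈ 4.796×10⁴ m/s.
T = 2πm/(|q|B) = 2π(1.883×10⁻²⁸)/((1.602×10⁻¹⁹)(1.63×10⁻³)) ≈ 4.531×10⁻⁶ s.
pitch = v∥ T = (4.796×10⁴)(4.531×10⁻⁶) ≈ 0.217 m.

p ≈ 0.217 m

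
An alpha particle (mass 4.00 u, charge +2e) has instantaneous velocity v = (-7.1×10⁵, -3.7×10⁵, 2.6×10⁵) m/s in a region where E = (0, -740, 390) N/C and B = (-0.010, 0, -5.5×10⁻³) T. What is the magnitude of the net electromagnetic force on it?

|F| ≈ 2.63×10⁻¹⁵ N

v×B = (2030, -6500, -3700) N/C.
E + v×B = (2030, -7240, -3310) N/C.
F = q(E + v×B) = (3.204×10⁻¹⁹ C)·(2030, -7240, -3310) = (6.52×10⁻¹⁶, -2.32×10⁻¹⁵, -1.06×10⁻¹⁵) N.
|F| = 2.63×10⁻¹⁵ N.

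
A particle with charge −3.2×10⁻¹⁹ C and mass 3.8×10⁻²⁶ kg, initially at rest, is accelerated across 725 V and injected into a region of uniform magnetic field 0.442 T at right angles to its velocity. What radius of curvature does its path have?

r ≈ 0.0297 m

Acceleration: |q|V = ½mv² ⇒ v = √(2|q|V/m) = √(2·3.2×10⁻¹⁹·725/3.8×10⁻²⁶) ≈ 1.105×10⁵ m/s.
In the field: r = mv/(|q|B) = (3.8×10⁻²⁶)(1.105×10⁵)/((3.2×10⁻¹⁹)(0.442)) ≈ 0.0297 m.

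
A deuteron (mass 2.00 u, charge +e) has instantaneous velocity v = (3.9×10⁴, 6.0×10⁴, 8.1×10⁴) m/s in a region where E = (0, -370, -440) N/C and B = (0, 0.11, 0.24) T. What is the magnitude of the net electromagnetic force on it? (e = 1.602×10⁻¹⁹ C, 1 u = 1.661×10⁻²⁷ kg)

|F| ≈ 1.89×10⁻¹⁵ N

v×B = (5490, -9360, 4290) N/C.
E + v×B = (5490, -9730, 3850) N/C.
F = q(E + v×B) = (1.602×10⁻¹⁹ C)·(5490, -9730, 3850) = (8.79×10⁻¹⁶, -1.56×10⁻¹⁵, 6.17×10⁻¹⁶) N.
|F| = 1.89×10⁻¹⁵ N.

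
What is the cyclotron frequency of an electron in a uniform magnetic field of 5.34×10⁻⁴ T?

f ≈ 1.49×10⁷ Hz

f = |q|B/(2πm).
f = (1.602×10⁻¹⁹)(5.34×10⁻⁴)/(2π·9.109×10⁻³¹) ≈ 1.49×10⁷ Hz.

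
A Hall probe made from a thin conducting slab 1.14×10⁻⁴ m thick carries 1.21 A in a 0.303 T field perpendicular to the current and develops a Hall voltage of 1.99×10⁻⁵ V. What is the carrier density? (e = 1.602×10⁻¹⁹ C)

From V_H = IB/(n e t), n = IB/(V_H e t).
n = (1.21)(0.303)/((1.99×10⁻⁵)(1.602×10⁻¹⁹)(1.14×10⁻⁴)) ≈ 1.01×10²⁷ m⁻³.

n ≈ 1.01×10²⁷ m⁻³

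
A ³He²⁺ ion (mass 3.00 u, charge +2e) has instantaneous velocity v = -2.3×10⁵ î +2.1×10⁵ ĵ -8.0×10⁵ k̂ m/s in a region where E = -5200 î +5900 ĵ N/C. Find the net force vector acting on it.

Only an electric field acts, so F = qE = (3.204×10⁻¹⁹ C)·(-5200, 5900, 0) = (-1.67×10⁻¹⁵, 1.89×10⁻¹⁵, 0) N.

F ≈ (-1.67×10⁻¹⁵, 1.89×10⁻¹⁵, 0) N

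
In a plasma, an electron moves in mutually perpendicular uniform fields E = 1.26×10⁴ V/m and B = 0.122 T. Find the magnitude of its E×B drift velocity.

v_d ≈ 1.03×10⁵ m/s

In crossed fields the guiding centre drifts at v_d = |E×B|/B² = E/B, independent of charge and mass.
v_d = 1.26×10⁴/0.122 = 1.03×10⁵ m/s.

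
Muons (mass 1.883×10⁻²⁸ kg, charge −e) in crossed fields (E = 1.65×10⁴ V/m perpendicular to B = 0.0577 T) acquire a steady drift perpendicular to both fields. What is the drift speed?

In crossed fields the guiding centre drifts at v_d = |E×B|/B² = E/B, independent of charge and mass.
v_d = 1.65×10⁴/0.0577 = 2.86×10⁵ m/s.

v_d ≈ 2.86×10⁵ m/s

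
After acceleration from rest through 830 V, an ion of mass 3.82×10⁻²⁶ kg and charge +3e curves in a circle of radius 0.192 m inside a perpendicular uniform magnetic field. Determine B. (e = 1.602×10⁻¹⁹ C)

B ≈ 0.0598 T

v = √(2|q|V/m) = √(2·4.806×10⁻¹⁹·830/3.82×10⁻²⁶) ≈ 1.445×10⁵ m/s.
B = mv/(|q|r) = (3.82×10⁻²⁶)(1.445×10⁵)/((4.806×10⁻¹⁹)(0.192)) ≈ 0.0598 T.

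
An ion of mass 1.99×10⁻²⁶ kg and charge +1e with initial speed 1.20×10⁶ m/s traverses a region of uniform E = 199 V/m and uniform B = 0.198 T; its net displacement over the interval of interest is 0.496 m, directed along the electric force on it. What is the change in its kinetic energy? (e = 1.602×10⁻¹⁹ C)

The magnetic force is always ⟂ v and does no work; only the electric force changes KE.
ΔKE = F_E · d = |q|E d = (1.602×10⁻¹⁹)(199)(0.496) ≈ 1.58×10⁻¹⁷ J.

ΔKE ≈ 1.58×10⁻¹⁷ J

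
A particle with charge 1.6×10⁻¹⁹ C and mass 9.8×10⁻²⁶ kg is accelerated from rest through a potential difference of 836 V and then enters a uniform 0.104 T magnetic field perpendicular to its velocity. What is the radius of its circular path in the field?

Acceleration: |q|V = ½mv² ⇒ v = √(2|q|V/m) = √(2·1.6×10⁻¹⁹·836/9.8×10⁻²⁶) ≈ 5.225×10⁴ m/s.
In the field: r = mv/(|q|B) = (9.8×10⁻²⁶)(5.225×10⁴)/((1.6×10⁻¹⁹)(0.104)) ≈ 0.308 m.

r ≈ 0.308 m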